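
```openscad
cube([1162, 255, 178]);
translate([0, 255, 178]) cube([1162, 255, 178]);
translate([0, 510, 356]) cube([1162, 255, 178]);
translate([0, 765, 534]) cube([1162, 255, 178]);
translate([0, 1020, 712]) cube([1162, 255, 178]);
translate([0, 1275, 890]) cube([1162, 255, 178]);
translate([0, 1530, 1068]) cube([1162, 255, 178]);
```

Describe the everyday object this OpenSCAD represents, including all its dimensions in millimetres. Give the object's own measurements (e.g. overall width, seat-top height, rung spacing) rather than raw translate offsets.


A straight staircase of 7 solid steps. Each step is 1162 mm wide (x), 255 mm deep (y, the going) and 178 mm tall (the rise). The first step rests on the floor; each subsequent step sits one going further in +y and one rise higher in +z, directly behind and above the previous step with no overlap.


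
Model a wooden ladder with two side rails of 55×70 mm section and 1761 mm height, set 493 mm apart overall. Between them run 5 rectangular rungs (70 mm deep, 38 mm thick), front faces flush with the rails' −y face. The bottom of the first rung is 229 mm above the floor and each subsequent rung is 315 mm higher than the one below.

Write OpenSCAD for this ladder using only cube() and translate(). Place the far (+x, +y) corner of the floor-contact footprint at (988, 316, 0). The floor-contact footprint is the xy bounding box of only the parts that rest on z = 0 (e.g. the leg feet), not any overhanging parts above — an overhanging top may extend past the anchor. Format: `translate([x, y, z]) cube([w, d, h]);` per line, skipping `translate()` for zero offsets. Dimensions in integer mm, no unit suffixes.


translate([495, 246, 0]) cube([55, 70, 1761]);
translate([933, 246, 0]) cube([55, 70, 1761]);
translate([550, 246, 229]) cube([383, 70, 38]);
translate([550, 246, 544]) cube([383, 70, 38]);
translate([550, 246, 859]) cube([383, 70, 38]);
translate([550, 246, 1174]) cube([383, 70, 38]);
translate([550, 246, 1489]) cube([383, 70, 38]);


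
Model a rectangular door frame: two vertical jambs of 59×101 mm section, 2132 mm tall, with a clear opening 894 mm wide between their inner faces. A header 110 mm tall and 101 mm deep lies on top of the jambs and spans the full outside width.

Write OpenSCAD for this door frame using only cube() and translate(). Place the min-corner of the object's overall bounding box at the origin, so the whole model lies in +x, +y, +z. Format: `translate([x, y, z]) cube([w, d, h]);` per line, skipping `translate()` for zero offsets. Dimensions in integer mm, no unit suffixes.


cube([59, 101, 2132]);
translate([953, 0, 0]) cube([59, 101, 2132]);
translate([0, 0, 2132]) cube([1012, 101, 110]);


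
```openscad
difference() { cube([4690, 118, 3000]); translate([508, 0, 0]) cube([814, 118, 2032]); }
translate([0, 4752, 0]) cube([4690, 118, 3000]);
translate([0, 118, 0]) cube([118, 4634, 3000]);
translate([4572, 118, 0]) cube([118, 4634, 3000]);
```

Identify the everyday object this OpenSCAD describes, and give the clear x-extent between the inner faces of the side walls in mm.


A single room. The interior width is 4454 mm.

Four walls enclosing a rectangle with a door in the front wall — a room. Outside width 4690 minus two 118 mm walls gives 4454 mm.


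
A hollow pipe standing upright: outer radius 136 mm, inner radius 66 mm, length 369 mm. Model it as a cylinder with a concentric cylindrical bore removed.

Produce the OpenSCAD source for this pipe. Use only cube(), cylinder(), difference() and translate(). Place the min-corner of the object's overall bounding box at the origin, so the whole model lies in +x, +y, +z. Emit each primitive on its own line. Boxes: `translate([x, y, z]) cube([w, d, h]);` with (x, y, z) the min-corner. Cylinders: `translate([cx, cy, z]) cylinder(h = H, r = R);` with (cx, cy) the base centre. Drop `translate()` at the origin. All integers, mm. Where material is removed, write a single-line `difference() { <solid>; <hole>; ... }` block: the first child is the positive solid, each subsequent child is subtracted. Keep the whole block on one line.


difference() { translate([136, 136, 0]) cylinder(h = 369, r = 136); translate([136, 136, 0]) cylinder(h = 369, r = 66); }


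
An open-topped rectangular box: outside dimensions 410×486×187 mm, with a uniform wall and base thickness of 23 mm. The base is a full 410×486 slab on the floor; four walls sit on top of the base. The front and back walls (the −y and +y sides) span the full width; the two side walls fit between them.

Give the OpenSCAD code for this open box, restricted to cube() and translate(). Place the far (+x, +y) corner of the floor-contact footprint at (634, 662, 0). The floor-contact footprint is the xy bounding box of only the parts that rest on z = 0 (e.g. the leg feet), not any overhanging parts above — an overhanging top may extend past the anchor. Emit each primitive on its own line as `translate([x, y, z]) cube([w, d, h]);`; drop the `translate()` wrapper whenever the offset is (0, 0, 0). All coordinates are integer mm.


translate([224, 176, 0]) cube([410, 486, 23]);
translate([224, 176, 23]) cube([410, 23, 164]);
translate([224, 639, 23]) cube([410, 23, 164]);
translate([224, 199, 23]) cube([23, 440, 164]);
translate([611, 199, 23]) cube([23, 440, 164]);


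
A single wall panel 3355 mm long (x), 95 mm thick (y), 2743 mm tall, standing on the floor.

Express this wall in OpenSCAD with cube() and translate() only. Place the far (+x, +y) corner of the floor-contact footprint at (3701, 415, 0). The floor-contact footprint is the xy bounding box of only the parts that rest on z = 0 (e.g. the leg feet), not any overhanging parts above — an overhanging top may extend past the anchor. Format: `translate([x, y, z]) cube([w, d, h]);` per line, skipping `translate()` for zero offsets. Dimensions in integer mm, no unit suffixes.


translate([346, 320, 0]) cube([3355, 95, 2743]);


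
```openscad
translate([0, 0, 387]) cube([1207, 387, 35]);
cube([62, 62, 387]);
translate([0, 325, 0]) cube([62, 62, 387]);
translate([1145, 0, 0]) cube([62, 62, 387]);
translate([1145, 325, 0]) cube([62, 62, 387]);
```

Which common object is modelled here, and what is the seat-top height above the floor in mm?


A bench. The seat-top height is 422 mm.

A long slab on four corner posts — a bench. The slab sits at z = 387 with thickness 35, so the top is 387 + 35 = 422 mm.


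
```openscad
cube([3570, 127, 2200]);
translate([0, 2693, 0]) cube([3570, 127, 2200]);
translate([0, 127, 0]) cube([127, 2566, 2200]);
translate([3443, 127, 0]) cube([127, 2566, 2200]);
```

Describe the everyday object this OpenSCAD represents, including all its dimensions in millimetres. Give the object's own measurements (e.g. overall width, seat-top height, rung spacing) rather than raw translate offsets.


The wall frame of a small rectangular building: four walls, each 2200 mm tall and 127 mm thick, enclosing a footprint 3570 mm (x) by 2820 mm (y) outside-to-outside, with no floor or roof. The front and back walls (the −y and +y sides) span the full width; the two side walls fit between them.


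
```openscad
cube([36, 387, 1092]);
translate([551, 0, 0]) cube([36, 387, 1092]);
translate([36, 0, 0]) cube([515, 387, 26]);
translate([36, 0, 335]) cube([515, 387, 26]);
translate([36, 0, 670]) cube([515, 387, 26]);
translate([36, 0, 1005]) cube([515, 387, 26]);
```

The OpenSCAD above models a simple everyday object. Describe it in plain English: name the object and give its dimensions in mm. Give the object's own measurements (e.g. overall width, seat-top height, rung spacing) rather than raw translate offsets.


An open bookshelf. Two side panels, each 36 mm thick, 387 mm deep and 1092 mm tall, stand 587 mm apart (outside-to-outside). Between them sit 4 shelves, each 26 mm thick and 387 mm deep, spanning the full gap between the sides. The bottom shelf rests on the floor (its underside at z = 0) and the clear gap between one shelf's top and the next shelf's underside is 309 mm.


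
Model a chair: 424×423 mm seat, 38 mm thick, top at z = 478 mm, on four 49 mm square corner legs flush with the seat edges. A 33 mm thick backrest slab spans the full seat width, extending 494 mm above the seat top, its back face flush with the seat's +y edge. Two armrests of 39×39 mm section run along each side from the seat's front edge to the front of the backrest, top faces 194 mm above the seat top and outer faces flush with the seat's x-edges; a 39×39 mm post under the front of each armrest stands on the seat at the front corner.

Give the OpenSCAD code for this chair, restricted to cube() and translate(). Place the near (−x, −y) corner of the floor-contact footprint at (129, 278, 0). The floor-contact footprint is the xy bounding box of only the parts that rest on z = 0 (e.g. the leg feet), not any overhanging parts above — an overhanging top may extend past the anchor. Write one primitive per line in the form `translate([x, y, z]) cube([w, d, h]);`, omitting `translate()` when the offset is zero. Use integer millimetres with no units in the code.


// leg_h = 478 - 38 = 440
// arm post h = 194 - 39 = 155
translate([129, 278, 440]) cube([424, 423, 38]);
translate([129, 278, 0]) cube([49, 49, 440]);
translate([504, 278, 0]) cube([49, 49, 440]);
translate([129, 652, 0]) cube([49, 49, 440]);
translate([504, 652, 0]) cube([49, 49, 440]);
translate([129, 668, 478]) cube([424, 33, 494]);
translate([129, 278, 633]) cube([39, 390, 39]);
translate([514, 278, 633]) cube([39, 390, 39]);
translate([129, 278, 478]) cube([39, 39, 155]);
translate([514, 278, 478]) cube([39, 39, 155]);


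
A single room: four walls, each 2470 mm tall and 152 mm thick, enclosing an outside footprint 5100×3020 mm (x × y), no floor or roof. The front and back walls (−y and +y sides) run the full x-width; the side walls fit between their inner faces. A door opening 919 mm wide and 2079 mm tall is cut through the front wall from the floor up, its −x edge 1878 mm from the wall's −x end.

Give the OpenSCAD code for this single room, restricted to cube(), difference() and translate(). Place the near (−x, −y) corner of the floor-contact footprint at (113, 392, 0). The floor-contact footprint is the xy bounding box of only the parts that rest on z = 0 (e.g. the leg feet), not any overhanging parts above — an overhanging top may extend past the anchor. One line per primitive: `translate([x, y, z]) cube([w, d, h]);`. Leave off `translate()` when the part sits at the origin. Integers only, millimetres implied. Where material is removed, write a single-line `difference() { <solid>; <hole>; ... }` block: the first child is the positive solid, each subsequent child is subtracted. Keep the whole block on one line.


difference() { translate([113, 392, 0]) cube([5100, 152, 2470]); translate([1991, 392, 0]) cube([919, 152, 2079]); }
translate([113, 3260, 0]) cube([5100, 152, 2470]);
translate([113, 544, 0]) cube([152, 2716, 2470]);
translate([5061, 544, 0]) cube([152, 2716, 2470]);


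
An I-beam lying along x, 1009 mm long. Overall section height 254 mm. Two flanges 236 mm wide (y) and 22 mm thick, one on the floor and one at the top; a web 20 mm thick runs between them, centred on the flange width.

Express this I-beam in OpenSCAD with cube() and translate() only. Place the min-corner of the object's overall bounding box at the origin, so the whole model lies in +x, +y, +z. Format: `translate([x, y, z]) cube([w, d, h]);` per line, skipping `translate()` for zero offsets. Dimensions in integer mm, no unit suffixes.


cube([1009, 236, 22]);
translate([0, 108, 22]) cube([1009, 20, 210]);
translate([0, 0, 232]) cube([1009, 236, 22]);


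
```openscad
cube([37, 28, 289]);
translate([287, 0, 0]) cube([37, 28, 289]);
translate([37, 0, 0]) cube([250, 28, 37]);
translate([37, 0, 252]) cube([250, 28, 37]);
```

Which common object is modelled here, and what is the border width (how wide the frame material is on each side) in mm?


A picture frame. The border width is 37 mm.

Four thin pieces enclosing a rectangular opening — a picture frame. The two full-height stiles are 289 mm tall; the top rail sits at z = 252 and is 37 mm tall, so the border above the opening is 289 − 252 = 37 mm, matching the stile x-width.


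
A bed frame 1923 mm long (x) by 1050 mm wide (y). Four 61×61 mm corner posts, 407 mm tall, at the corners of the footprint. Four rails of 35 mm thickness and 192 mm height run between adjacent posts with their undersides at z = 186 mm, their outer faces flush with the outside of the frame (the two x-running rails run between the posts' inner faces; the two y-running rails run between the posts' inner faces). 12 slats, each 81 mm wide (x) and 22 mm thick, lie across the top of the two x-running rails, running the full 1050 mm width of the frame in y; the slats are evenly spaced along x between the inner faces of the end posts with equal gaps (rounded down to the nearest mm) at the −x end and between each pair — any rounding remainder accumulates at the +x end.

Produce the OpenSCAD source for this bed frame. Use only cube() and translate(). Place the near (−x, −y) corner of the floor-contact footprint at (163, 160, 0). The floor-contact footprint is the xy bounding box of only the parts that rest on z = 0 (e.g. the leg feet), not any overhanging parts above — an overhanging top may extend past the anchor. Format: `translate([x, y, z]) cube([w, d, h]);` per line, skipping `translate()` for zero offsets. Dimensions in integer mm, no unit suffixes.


// slat z = rail_z + rail_h = 186 + 192 = 378
// slat gap = ⌊(1801 − 12·81) / 13⌋ = 63
translate([163, 160, 0]) cube([61, 61, 407]);
translate([163, 1149, 0]) cube([61, 61, 407]);
translate([2025, 160, 0]) cube([61, 61, 407]);
translate([2025, 1149, 0]) cube([61, 61, 407]);
translate([224, 160, 186]) cube([1801, 35, 192]);
translate([224, 1175, 186]) cube([1801, 35, 192]);
translate([163, 221, 186]) cube([35, 928, 192]);
translate([2051, 221, 186]) cube([35, 928, 192]);
translate([287, 160, 378]) cube([81, 1050, 22]);
translate([431, 160, 378]) cube([81, 1050, 22]);
translate([575, 160, 378]) cube([81, 1050, 22]);
translate([719, 160, 378]) cube([81, 1050, 22]);
translate([863, 160, 378]) cube([81, 1050, 22]);
translate([1007, 160, 378]) cube([81, 1050, 22]);
translate([1151, 160, 378]) cube([81, 1050, 22]);
translate([1295, 160, 378]) cube([81, 1050, 22]);
translate([1439, 160, 378]) cube([81, 1050, 22]);
translate([1583, 160, 378]) cube([81, 1050, 22]);
translate([1727, 160, 378]) cube([81, 1050, 22]);
translate([1871, 160, 378]) cube([81, 1050, 22]);


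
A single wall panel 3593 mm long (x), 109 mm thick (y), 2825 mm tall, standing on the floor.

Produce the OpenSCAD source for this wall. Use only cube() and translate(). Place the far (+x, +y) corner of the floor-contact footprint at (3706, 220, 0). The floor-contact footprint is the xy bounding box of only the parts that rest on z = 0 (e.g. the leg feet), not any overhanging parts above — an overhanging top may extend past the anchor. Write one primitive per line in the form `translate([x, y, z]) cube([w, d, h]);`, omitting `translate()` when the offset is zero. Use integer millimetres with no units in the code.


translate([113, 111, 0]) cube([3593, 109, 2825]);


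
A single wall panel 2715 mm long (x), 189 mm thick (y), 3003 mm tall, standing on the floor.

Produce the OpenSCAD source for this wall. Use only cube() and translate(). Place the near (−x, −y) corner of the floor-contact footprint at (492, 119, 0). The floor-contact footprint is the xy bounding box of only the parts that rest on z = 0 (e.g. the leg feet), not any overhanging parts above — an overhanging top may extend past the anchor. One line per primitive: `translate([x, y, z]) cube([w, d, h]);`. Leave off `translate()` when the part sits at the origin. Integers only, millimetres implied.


translate([492, 119, 0]) cube([2715, 189, 3003]);


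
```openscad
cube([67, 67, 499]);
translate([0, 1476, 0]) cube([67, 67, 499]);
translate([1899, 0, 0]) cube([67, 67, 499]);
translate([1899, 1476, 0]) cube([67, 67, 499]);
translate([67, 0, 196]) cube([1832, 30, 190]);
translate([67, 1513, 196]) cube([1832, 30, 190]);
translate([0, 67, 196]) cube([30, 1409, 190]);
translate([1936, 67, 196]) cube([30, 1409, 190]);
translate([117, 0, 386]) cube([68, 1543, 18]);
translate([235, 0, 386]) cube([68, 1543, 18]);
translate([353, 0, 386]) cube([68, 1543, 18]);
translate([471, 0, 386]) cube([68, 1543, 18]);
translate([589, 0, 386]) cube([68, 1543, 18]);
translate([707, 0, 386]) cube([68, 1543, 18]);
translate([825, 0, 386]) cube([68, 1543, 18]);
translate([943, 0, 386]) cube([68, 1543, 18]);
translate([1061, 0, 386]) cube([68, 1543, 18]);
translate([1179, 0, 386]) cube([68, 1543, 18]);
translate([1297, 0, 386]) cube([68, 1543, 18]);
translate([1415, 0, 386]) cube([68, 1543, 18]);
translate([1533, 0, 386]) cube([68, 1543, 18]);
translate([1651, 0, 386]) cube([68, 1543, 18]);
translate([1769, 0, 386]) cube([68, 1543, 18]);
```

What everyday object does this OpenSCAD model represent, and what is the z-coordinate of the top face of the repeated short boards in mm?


A bed frame. The slat-top height is 404 mm.

Four posts, four rails, and a row of slats — a bed frame. Slats sit on the rails at z = 196 + 190 = 386; with slat thickness 18, the top is 404 mm.


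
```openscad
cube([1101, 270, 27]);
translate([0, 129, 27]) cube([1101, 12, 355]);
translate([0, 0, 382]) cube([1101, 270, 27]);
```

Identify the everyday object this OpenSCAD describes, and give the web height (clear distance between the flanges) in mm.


An I-beam. The web height is 355 mm.

Two wide flanges with a thin centred web — an I-beam. Overall 409 mm minus two 27 mm flanges gives a web of 409 − 2·27 = 355 mm.


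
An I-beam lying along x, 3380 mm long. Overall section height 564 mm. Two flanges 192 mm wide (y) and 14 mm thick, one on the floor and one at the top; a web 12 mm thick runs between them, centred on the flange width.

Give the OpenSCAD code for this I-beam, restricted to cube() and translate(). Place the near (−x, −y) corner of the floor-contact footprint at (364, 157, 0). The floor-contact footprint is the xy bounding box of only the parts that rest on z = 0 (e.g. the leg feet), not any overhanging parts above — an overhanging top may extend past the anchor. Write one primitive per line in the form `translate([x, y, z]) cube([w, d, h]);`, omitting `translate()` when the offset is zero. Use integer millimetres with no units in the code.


translate([364, 157, 0]) cube([3380, 192, 14]);
translate([364, 247, 14]) cube([3380, 12, 536]);
translate([364, 157, 550]) cube([3380, 192, 14]);


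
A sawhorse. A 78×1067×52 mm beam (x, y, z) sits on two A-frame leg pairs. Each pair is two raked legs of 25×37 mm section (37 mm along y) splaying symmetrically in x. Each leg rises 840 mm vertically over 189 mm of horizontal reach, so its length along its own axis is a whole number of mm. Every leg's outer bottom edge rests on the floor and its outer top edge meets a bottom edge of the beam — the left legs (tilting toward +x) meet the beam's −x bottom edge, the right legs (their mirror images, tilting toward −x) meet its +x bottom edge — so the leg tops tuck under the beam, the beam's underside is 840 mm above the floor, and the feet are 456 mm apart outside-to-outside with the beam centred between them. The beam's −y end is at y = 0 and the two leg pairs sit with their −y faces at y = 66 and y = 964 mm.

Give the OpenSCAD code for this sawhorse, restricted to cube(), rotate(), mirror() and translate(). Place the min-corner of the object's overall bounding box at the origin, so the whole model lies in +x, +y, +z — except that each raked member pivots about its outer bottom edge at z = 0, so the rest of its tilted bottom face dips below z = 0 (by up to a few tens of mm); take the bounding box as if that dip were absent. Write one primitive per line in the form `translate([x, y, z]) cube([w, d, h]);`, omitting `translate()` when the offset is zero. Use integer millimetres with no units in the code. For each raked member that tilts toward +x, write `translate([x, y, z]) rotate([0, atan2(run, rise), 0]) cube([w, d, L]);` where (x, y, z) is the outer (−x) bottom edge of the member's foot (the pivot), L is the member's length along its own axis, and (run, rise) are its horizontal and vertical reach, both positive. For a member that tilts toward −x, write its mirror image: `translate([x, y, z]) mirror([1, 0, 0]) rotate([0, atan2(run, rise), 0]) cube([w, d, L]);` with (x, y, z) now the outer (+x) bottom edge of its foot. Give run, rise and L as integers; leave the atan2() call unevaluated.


// leg length = √(189² + 840²) = 861
// right-leg outer foot x = 2·189 + 78 = 456
// beam min-corner = (189, 0, 840)
translate([189, 0, 840]) cube([78, 1067, 52]);
translate([0, 66, 0]) rotate([0, atan2(189, 840), 0]) cube([25, 37, 861]);
translate([456, 66, 0]) mirror([1, 0, 0]) rotate([0, atan2(189, 840), 0]) cube([25, 37, 861]);
translate([0, 964, 0]) rotate([0, atan2(189, 840), 0]) cube([25, 37, 861]);
translate([456, 964, 0]) mirror([1, 0, 0]) rotate([0, atan2(189, 840), 0]) cube([25, 37, 861]);


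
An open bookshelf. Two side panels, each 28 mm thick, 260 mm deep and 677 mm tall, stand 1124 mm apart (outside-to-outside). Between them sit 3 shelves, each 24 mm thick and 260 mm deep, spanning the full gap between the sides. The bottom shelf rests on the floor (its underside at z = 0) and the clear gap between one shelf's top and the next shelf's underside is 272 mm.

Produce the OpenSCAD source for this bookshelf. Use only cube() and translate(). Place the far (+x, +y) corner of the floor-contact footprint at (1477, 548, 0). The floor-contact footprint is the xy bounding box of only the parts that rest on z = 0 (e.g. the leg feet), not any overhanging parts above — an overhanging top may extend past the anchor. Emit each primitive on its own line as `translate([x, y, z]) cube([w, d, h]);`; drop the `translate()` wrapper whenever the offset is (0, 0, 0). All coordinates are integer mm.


translate([353, 288, 0]) cube([28, 260, 677]);
translate([1449, 288, 0]) cube([28, 260, 677]);
translate([381, 288, 0]) cube([1068, 260, 24]);
translate([381, 288, 296]) cube([1068, 260, 24]);
translate([381, 288, 592]) cube([1068, 260, 24]);


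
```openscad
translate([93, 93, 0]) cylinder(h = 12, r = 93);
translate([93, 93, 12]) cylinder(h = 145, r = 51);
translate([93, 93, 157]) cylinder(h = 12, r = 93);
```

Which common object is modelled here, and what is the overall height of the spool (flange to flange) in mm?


A spool. The overall height is 169 mm.

Three coaxial cylinders, large–small–large — a spool. Two 12 mm flanges and a 145 mm core give 12 + 145 + 12 = 169 mm.


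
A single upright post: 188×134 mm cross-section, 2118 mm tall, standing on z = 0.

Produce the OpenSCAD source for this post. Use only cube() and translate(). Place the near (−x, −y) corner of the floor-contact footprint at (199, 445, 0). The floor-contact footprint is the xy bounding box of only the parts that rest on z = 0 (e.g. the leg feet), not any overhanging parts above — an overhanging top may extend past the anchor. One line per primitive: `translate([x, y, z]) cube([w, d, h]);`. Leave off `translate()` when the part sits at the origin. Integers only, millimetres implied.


translate([199, 445, 0]) cube([188, 134, 2118]);


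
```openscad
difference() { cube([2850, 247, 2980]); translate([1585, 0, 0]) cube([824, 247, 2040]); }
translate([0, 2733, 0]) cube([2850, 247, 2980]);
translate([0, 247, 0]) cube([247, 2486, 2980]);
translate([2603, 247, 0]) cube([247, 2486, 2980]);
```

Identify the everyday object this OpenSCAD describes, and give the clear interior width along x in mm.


A single room. The interior width is 2356 mm.

Four walls enclosing a rectangle with a door in the front wall — a room. Outside width 2850 minus two 247 mm walls gives 2356 mm.


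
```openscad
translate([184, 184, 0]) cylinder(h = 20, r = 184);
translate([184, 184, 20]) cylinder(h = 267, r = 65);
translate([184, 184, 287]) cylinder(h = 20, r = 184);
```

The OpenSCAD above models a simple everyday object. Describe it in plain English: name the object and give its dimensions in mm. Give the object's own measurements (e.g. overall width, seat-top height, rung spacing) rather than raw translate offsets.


A spool: two coaxial disc flanges of radius 184 mm and thickness 20 mm, joined by a core cylinder of radius 65 mm and height 267 mm. The lower flange rests on z = 0 and the three cylinders share a vertical axis.


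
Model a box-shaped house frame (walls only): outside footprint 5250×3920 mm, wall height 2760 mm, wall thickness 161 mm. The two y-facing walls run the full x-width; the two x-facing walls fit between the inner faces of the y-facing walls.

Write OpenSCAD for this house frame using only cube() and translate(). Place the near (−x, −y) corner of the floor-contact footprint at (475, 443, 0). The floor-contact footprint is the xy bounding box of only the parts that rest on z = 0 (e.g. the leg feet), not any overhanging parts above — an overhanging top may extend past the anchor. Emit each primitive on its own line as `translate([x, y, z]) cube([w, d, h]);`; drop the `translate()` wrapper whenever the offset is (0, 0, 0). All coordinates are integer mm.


translate([475, 443, 0]) cube([5250, 161, 2760]);
translate([475, 4202, 0]) cube([5250, 161, 2760]);
translate([475, 604, 0]) cube([161, 3598, 2760]);
translate([5564, 604, 0]) cube([161, 3598, 2760]);


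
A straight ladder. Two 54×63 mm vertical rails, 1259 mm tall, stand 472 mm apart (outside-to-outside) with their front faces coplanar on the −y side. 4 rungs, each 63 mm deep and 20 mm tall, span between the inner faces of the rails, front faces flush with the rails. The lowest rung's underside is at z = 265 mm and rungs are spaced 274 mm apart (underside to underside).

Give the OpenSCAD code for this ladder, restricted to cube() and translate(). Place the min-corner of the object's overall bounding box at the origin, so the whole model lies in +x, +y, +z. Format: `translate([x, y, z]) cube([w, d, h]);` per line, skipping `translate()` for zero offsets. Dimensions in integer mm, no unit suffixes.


// rung span = 472 - 2*54 = 364
// rung[k] z = 265 + k*274
cube([54, 63, 1259]);
translate([418, 0, 0]) cube([54, 63, 1259]);
translate([54, 0, 265]) cube([364, 63, 20]);
translate([54, 0, 539]) cube([364, 63, 20]);
translate([54, 0, 813]) cube([364, 63, 20]);
translate([54, 0, 1087]) cube([364, 63, 20]);


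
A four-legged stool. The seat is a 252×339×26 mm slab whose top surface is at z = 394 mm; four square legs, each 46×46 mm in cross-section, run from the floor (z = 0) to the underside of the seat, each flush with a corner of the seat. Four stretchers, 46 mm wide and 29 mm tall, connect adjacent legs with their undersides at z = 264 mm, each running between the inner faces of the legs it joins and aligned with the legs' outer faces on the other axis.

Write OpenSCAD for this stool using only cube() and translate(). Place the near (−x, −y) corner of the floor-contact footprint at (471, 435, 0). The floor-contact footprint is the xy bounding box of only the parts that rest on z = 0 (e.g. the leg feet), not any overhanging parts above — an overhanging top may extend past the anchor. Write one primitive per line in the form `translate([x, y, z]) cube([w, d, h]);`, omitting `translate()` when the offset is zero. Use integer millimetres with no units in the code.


translate([471, 435, 368]) cube([252, 339, 26]);
translate([471, 435, 0]) cube([46, 46, 368]);
translate([677, 435, 0]) cube([46, 46, 368]);
translate([471, 728, 0]) cube([46, 46, 368]);
translate([677, 728, 0]) cube([46, 46, 368]);
translate([517, 435, 264]) cube([160, 46, 29]);
translate([517, 728, 264]) cube([160, 46, 29]);
translate([471, 481, 264]) cube([46, 247, 29]);
translate([677, 481, 264]) cube([46, 247, 29]);


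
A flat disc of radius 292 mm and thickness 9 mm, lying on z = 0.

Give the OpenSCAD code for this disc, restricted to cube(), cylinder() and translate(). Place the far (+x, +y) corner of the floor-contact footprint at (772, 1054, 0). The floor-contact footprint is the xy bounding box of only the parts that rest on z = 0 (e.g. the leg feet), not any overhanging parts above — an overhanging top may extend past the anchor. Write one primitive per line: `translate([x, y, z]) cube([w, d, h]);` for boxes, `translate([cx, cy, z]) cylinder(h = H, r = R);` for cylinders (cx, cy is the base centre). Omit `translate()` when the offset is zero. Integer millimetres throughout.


translate([480, 762, 0]) cylinder(h = 9, r = 292);


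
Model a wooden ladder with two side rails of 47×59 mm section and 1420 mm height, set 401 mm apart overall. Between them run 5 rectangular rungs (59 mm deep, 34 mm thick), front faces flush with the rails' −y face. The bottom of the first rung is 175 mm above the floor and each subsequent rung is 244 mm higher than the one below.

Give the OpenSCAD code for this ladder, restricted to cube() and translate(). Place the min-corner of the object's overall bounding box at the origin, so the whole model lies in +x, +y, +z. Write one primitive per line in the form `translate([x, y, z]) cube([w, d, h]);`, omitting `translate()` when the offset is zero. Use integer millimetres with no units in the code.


cube([47, 59, 1420]);
translate([354, 0, 0]) cube([47, 59, 1420]);
translate([47, 0, 175]) cube([307, 59, 34]);
translate([47, 0, 419]) cube([307, 59, 34]);
translate([47, 0, 663]) cube([307, 59, 34]);
translate([47, 0, 907]) cube([307, 59, 34]);
translate([47, 0, 1151]) cube([307, 59, 34]);


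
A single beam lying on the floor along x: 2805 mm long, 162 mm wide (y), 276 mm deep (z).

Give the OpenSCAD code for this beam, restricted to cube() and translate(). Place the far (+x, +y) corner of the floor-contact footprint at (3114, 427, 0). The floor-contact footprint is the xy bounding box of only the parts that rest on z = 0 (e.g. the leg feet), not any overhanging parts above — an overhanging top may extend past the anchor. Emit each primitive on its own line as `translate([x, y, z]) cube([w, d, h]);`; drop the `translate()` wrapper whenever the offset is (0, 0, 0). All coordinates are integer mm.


translate([309, 265, 0]) cube([2805, 162, 276]);


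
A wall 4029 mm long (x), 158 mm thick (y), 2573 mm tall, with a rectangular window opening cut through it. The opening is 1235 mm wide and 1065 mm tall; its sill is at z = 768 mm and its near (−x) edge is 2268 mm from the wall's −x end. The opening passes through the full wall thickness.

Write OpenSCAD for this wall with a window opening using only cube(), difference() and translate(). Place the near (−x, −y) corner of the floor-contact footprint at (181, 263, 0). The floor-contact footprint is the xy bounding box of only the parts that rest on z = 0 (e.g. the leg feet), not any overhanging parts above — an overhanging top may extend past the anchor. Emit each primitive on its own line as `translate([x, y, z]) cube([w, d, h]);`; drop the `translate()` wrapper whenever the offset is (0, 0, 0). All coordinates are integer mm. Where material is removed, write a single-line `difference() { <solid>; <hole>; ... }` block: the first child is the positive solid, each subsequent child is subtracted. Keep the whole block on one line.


difference() { translate([181, 263, 0]) cube([4029, 158, 2573]); translate([2449, 263, 768]) cube([1235, 158, 1065]); }


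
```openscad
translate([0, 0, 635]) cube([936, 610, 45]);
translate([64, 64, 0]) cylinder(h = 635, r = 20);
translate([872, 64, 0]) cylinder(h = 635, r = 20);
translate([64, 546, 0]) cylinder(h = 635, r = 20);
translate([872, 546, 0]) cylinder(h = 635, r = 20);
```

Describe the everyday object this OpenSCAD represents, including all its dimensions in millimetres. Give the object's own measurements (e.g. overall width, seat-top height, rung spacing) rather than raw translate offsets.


A table: top 936 mm (x) × 610 mm (y), 45 mm thick, upper face at z = 680 mm, on four round legs of 40 mm diameter, each leg's bounding box inset 44 mm from the nearest pair of top edges from z = 0 to the bottom of the top.


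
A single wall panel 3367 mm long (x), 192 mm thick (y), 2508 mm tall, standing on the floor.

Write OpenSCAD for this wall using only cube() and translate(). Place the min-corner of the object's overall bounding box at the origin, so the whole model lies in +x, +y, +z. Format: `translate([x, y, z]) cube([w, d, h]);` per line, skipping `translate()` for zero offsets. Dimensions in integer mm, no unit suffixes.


cube([3367, 192, 2508]);


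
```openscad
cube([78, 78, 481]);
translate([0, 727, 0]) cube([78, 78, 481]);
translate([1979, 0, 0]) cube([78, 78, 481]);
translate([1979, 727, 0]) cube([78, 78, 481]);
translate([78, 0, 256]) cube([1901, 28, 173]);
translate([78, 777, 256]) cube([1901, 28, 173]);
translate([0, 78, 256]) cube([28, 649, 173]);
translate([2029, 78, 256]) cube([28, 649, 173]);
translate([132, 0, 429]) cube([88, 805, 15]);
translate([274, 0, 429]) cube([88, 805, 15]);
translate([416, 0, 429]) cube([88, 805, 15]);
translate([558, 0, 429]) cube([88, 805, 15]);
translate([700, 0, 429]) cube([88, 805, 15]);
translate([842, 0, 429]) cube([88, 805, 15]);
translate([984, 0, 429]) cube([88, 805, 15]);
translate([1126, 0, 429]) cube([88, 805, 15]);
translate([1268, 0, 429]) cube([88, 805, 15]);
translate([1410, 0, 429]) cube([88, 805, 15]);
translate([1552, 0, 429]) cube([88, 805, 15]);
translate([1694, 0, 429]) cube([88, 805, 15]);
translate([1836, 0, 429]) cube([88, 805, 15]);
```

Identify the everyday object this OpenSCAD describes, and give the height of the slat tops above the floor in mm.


A bed frame. The slat-top height is 444 mm.

Four posts, four rails, and a row of slats — a bed frame. Slats sit on the rails at z = 256 + 173 = 429; with slat thickness 15, the top is 444 mm.


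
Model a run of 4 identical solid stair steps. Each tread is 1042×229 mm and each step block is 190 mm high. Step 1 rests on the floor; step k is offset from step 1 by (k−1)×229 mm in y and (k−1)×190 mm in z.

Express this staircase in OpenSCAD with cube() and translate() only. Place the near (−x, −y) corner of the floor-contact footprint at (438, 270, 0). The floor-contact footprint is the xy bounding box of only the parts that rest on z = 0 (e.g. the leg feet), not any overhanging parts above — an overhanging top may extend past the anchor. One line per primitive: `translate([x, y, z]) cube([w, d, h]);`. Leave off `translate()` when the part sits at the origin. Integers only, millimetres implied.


translate([438, 270, 0]) cube([1042, 229, 190]);
translate([438, 499, 190]) cube([1042, 229, 190]);
translate([438, 728, 380]) cube([1042, 229, 190]);
translate([438, 957, 570]) cube([1042, 229, 190]);


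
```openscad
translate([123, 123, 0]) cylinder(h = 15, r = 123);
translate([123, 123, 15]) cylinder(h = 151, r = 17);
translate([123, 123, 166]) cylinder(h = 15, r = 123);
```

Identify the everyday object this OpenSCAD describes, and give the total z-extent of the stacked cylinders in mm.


A spool. The overall height is 181 mm.

Three coaxial cylinders, large–small–large — a spool. Two 15 mm flanges and a 151 mm core give 15 + 151 + 15 = 181 mm.


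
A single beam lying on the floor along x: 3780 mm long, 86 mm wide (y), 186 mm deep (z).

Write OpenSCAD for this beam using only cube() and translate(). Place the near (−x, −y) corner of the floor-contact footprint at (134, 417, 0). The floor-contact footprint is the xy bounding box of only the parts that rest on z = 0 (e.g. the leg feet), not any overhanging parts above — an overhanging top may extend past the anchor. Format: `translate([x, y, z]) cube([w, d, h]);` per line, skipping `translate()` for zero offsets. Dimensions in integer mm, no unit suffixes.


translate([134, 417, 0]) cube([3780, 86, 186]);


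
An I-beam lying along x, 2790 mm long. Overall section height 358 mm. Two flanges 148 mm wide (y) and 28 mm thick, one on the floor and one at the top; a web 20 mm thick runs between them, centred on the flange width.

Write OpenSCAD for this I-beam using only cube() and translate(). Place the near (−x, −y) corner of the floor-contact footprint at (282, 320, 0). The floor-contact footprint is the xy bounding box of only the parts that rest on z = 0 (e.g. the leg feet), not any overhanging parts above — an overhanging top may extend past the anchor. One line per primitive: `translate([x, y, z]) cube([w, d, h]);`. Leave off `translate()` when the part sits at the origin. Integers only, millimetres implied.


translate([282, 320, 0]) cube([2790, 148, 28]);
translate([282, 384, 28]) cube([2790, 20, 302]);
translate([282, 320, 330]) cube([2790, 148, 28]);


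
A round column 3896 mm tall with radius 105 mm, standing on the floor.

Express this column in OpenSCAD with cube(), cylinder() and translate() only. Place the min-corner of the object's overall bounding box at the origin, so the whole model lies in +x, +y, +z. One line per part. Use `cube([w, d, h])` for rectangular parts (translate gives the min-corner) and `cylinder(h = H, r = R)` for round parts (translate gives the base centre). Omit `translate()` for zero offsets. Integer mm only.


translate([105, 105, 0]) cylinder(h = 3896, r = 105);


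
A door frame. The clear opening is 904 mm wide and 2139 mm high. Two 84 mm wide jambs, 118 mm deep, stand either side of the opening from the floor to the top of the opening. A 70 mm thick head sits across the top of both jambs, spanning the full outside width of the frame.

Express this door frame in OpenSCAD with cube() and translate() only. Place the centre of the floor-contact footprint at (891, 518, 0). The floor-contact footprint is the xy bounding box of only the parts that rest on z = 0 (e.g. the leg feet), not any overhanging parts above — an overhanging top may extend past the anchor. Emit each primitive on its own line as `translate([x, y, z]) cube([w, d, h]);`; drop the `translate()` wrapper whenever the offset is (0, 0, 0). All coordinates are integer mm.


translate([355, 459, 0]) cube([84, 118, 2139]);
translate([1343, 459, 0]) cube([84, 118, 2139]);
translate([355, 459, 2139]) cube([1072, 118, 70]);


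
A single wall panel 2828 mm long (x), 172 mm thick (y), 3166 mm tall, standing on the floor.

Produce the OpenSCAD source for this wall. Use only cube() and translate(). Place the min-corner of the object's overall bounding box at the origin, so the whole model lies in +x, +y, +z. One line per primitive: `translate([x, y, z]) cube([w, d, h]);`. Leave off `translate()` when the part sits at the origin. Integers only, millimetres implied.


cube([2828, 172, 3166]);


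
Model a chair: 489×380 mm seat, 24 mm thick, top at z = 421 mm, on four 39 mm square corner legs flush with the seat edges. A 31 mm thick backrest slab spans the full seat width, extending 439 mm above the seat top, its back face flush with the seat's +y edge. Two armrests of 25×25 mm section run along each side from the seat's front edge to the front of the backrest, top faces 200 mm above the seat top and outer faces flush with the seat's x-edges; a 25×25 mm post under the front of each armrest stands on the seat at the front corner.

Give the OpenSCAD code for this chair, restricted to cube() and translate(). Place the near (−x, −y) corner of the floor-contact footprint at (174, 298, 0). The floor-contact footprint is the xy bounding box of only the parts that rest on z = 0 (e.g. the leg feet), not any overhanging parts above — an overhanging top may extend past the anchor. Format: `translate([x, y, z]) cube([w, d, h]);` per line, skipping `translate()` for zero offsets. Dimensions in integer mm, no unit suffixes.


translate([174, 298, 397]) cube([489, 380, 24]);
translate([174, 298, 0]) cube([39, 39, 397]);
translate([624, 298, 0]) cube([39, 39, 397]);
translate([174, 639, 0]) cube([39, 39, 397]);
translate([624, 639, 0]) cube([39, 39, 397]);
translate([174, 647, 421]) cube([489, 31, 439]);
translate([174, 298, 596]) cube([25, 349, 25]);
translate([638, 298, 596]) cube([25, 349, 25]);
translate([174, 298, 421]) cube([25, 25, 175]);
translate([638, 298, 421]) cube([25, 25, 175]);
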